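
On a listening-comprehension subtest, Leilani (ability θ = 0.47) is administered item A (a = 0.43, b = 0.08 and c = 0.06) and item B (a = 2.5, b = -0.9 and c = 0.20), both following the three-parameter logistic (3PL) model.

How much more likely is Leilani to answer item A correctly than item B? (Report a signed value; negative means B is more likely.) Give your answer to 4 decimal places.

-0.4055

P(θ) = c + (1 − c) · 1 / (1 + exp(−a(θ − b)))
P_A = 0.5693
P_B = 0.9748
P_A − P_B = -0.4055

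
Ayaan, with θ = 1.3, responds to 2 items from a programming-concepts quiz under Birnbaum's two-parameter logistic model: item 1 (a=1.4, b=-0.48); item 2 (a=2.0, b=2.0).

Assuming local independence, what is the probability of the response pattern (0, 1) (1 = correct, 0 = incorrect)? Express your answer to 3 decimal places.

P(θ) = 1 / (1 + exp(−a(θ − b)))
P_1 = 1/(1+e^{-2.4920}) = 0.9236
P_2 = 1/(1+e^{1.4000}) = 0.1978
L = (1−P_1) × P_2 = 0.0764 × 0.1978 = 0.01512

0.015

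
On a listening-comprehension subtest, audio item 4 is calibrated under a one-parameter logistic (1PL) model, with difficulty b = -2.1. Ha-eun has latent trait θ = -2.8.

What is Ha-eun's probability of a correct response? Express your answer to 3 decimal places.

0.332

P(θ) = 1 / (1 + exp(−(θ − b)))
Exponent: (-2.8 − (-2.1)) = -0.7000
1/(1 + e^{0.7000}) = 0.3318
P = 0.3318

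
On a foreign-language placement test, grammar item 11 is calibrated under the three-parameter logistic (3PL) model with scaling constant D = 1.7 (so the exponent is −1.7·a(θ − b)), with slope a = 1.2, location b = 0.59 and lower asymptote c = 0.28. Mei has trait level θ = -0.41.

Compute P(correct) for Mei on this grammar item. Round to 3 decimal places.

0.363

P(θ) = c + (1 − c) · 1 / (1 + exp(−D·a(θ − b)))
Exponent: 1.7 × 1.2 × (-0.41 − 0.59) = -2.0400
1/(1 + e^{2.0400}) = 0.1151
P = 0.28 + 0.72 × 0.1151 = 0.3628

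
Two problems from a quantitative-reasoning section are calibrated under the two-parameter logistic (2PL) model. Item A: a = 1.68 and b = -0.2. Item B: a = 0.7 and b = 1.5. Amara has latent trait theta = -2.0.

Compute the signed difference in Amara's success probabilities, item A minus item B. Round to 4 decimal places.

-0.0331

P(theta) = 1 / (1 + exp(−a(theta − b)))
P_A = 0.0464
P_B = 0.0794
P_A − P_B = -0.0331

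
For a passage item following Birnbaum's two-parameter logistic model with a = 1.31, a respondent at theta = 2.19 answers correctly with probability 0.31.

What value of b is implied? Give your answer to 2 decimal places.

2.80

P(theta) = 1 / (1 + exp(−a(theta − b)))
logit(0.31) = ln(0.31/0.69) = -0.8001
b = theta − logit/(a) = 2.19 − (-0.8001)/1.3100 = 2.8008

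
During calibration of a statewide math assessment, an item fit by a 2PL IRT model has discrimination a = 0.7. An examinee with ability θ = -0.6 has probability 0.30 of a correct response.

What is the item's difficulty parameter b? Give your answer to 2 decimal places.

0.61

P(θ) = 1 / (1 + exp(−a(θ − b)))
logit(0.30) = ln(0.30/0.70) = -0.8473
b = θ − logit/(a) = -0.6 − (-0.8473)/0.7000 = 0.6104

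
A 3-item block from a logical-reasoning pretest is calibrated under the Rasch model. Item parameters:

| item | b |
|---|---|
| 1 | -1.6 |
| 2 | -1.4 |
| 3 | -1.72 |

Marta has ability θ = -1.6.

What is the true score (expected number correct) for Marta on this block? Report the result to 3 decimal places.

P(θ) = 1 / (1 + exp(−(θ − b)))
P_1 = 1/(1+e^{0.0000}) = 0.5000
P_2 = 1/(1+e^{0.2000}) = 0.4502
P_3 = 1/(1+e^{-0.1200}) = 0.5300
E[score] = 0.5000 + 0.4502 + 0.5300 = 1.4801

1.480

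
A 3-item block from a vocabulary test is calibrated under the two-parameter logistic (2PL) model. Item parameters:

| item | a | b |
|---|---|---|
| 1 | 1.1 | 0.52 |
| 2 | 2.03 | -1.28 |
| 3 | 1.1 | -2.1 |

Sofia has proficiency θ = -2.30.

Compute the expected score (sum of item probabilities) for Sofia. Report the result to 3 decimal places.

0.600

P(θ) = 1 / (1 + exp(−a(θ − b)))
P_1 = 1/(1+e^{3.1020}) = 0.0430
P_2 = 1/(1+e^{2.0706}) = 0.1120
P_3 = 1/(1+e^{0.2200}) = 0.4452
E[score] = 0.0430 + 0.1120 + 0.4452 = 0.6002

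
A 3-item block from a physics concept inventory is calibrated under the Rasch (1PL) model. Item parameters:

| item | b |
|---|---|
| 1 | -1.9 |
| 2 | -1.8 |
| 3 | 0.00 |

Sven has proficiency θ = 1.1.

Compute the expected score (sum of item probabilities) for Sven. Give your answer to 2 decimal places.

2.65

P(θ) = 1 / (1 + exp(−(θ − b)))
P_1 = 1/(1+e^{-3.0000}) = 0.9526
P_2 = 1/(1+e^{-2.9000}) = 0.9478
P_3 = 1/(1+e^{-1.1000}) = 0.7503
E[score] = 0.9526 + 0.9478 + 0.7503 = 2.6507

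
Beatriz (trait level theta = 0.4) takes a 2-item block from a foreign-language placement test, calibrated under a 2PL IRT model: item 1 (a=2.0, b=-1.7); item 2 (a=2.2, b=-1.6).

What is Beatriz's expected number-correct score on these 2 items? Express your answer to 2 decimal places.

P(theta) = 1 / (1 + exp(−a(theta − b)))
P_1 = 1/(1+e^{-4.2000}) = 0.9852
P_2 = 1/(1+e^{-4.4000}) = 0.9879
E[score] = 0.9852 + 0.9879 = 1.9731

1.97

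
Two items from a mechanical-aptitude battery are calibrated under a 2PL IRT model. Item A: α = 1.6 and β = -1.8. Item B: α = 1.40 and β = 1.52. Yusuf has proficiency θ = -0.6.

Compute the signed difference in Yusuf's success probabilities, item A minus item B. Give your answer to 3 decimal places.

P(θ) = 1 / (1 + exp(−α(θ − β)))
P_A = 0.8721
P_B = 0.0489
P_A − P_B = 0.8232

0.823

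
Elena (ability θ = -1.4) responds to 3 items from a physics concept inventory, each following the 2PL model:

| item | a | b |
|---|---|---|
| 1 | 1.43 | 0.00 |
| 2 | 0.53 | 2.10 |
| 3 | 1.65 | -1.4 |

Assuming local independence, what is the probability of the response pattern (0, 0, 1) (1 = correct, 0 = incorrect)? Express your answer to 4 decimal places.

P(θ) = 1 / (1 + exp(−a(θ − b)))
P_1 = 1/(1+e^{2.0020}) = 0.1190
P_2 = 1/(1+e^{1.8550}) = 0.1353
P_3 = 1/(1+e^{0.0000}) = 0.5000
L = (1−P_1) × (1−P_2) × P_3 = 0.8810 × 0.8647 × 0.5000 = 0.38091

0.3809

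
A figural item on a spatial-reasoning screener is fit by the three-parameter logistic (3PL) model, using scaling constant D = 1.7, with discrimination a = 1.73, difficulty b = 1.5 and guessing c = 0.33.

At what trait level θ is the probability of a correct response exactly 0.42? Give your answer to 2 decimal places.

P(θ) = c + (1 − c) · 1 / (1 + exp(−D·a(θ − b)))
Remove guessing floor: (0.42 − 0.33)/(1 − 0.33) = 0.1343
logit = ln(0.1343/0.8657) = -1.8632
θ = b + logit/(1.7·a) = 1.5 + (-1.8632)/2.9410 = 0.8665

0.87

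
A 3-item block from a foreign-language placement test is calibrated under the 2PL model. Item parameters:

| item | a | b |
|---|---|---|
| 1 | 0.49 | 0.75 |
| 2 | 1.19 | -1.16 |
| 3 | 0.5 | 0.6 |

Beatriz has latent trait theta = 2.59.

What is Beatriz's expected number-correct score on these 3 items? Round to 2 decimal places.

2.43

P(theta) = 1 / (1 + exp(−a(theta − b)))
P_1 = 1/(1+e^{-0.9016}) = 0.7113
P_2 = 1/(1+e^{-4.4625}) = 0.9886
P_3 = 1/(1+e^{-0.9950}) = 0.7301
E[score] = 0.7113 + 0.9886 + 0.7301 = 2.4300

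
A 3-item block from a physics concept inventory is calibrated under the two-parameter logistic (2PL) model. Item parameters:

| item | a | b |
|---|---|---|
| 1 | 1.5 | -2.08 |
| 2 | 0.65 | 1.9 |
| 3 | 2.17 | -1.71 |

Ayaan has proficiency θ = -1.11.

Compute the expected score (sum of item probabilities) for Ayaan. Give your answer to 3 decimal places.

1.721

P(θ) = 1 / (1 + exp(−a(θ − b)))
P_1 = 1/(1+e^{-1.4550}) = 0.8108
P_2 = 1/(1+e^{1.9565}) = 0.1238
P_3 = 1/(1+e^{-1.3020}) = 0.7862
E[score] = 0.8108 + 0.1238 + 0.7862 = 1.7208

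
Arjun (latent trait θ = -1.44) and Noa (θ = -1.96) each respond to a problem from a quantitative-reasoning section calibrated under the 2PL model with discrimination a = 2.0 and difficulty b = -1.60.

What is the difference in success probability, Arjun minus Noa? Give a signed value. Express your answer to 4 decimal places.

0.2519

P(θ) = 1 / (1 + exp(−a(θ − b)))
P(Arjun) = 0.5793  [exponent 0.3200]
P(Noa) = 0.3274  [exponent -0.7200]
Difference = 0.5793 − 0.3274 = 0.2519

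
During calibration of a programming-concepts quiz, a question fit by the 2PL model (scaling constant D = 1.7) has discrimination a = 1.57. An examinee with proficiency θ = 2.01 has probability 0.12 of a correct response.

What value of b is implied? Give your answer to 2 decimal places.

P(θ) = 1 / (1 + exp(−D·a(θ − b)))
logit(0.12) = ln(0.12/0.88) = -1.9924
b = θ − logit/(1.7·a) = 2.01 − (-1.9924)/2.6690 = 2.7565

2.76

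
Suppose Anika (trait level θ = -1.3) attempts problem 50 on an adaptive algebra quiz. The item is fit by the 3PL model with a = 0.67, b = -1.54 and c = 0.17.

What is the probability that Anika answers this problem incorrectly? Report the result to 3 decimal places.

P(θ) = c + (1 − c) · 1 / (1 + exp(−a(θ − b)))
Exponent: 0.67 × (-1.3 − (-1.54)) = 0.1608
1/(1 + e^{-0.1608}) = 0.5401
P = 0.17 + 0.83 × 0.5401 = 0.6183
P(incorrect) = 1 − 0.6183 = 0.3817

0.382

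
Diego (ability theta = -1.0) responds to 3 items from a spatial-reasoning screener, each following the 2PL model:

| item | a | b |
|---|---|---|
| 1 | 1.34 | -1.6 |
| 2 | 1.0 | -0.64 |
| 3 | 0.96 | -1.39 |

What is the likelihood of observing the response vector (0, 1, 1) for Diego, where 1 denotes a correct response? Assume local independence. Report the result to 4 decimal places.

P(theta) = 1 / (1 + exp(−a(theta − b)))
P_1 = 1/(1+e^{-0.8040}) = 0.6908
P_2 = 1/(1+e^{0.3600}) = 0.4110
P_3 = 1/(1+e^{-0.3744}) = 0.5925
L = (1−P_1) × P_2 × P_3 = 0.3092 × 0.4110 × 0.5925 = 0.07528

0.0753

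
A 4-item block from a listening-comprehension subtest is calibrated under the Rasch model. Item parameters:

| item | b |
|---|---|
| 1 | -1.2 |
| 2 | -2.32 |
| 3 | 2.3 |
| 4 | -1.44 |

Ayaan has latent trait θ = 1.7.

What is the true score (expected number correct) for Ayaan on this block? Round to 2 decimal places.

P(θ) = 1 / (1 + exp(−(θ − b)))
P_1 = 1/(1+e^{-2.9000}) = 0.9478
P_2 = 1/(1+e^{-4.0200}) = 0.9824
P_3 = 1/(1+e^{0.6000}) = 0.3543
P_4 = 1/(1+e^{-3.1400}) = 0.9585
E[score] = 0.9478 + 0.9824 + 0.3543 + 0.9585 = 3.2431

3.24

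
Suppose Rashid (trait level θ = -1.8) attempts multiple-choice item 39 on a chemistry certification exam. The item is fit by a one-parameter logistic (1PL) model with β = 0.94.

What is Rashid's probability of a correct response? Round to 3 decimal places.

P(θ) = 1 / (1 + exp(−(θ − β)))
Exponent: (-1.8 − 0.94) = -2.7400
1/(1 + e^{2.7400}) = 0.0607
P = 0.0607

0.061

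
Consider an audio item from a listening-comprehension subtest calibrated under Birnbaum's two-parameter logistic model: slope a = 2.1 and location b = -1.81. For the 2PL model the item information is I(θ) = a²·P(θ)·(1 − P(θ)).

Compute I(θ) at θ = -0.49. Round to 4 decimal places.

P = 1/(1+e^{-2.7720}) = 0.9411
P(1−P) = 0.9411 × 0.0589 = 0.0554
I = a² × P(1−P) = 2.1² × 0.0554 = 0.24428

0.2443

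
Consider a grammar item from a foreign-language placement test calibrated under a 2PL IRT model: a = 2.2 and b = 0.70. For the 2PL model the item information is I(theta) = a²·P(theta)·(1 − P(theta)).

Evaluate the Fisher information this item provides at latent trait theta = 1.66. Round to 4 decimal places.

0.4660

P = 1/(1+e^{-2.1120}) = 0.8921
P(1−P) = 0.8921 × 0.1079 = 0.0963
I = a² × P(1−P) = 2.2² × 0.0963 = 0.46602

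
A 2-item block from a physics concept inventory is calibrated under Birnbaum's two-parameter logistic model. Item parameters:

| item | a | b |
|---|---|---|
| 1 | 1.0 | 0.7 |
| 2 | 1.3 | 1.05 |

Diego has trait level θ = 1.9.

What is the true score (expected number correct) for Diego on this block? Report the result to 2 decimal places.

1.52

P(θ) = 1 / (1 + exp(−a(θ − b)))
P_1 = 1/(1+e^{-1.2000}) = 0.7685
P_2 = 1/(1+e^{-1.1050}) = 0.7512
E[score] = 0.7685 + 0.7512 = 1.5197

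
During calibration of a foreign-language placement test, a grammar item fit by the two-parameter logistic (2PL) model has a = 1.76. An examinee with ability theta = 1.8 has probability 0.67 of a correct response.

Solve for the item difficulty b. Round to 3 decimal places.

1.398

P(theta) = 1 / (1 + exp(−a(theta − b)))
logit(0.67) = ln(0.67/0.33) = 0.7082
b = theta − logit/(a) = 1.8 − 0.7082/1.7600 = 1.3976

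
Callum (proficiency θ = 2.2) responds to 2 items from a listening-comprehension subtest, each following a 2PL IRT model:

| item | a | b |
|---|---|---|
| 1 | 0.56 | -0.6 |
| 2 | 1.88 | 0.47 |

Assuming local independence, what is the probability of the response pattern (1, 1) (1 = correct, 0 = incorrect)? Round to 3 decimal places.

0.797

P(θ) = 1 / (1 + exp(−a(θ − b)))
P_1 = 1/(1+e^{-1.5680}) = 0.8275
P_2 = 1/(1+e^{-3.2524}) = 0.9628
L = P_1 × P_2 = 0.8275 × 0.9628 = 0.79668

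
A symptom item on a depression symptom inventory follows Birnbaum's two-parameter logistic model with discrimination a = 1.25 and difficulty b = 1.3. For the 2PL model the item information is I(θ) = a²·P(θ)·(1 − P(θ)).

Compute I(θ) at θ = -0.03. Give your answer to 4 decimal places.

0.2094

P = 1/(1+e^{1.6625}) = 0.1594
P(1−P) = 0.1594 × 0.8406 = 0.1340
I = a² × P(1−P) = 1.25² × 0.1340 = 0.20939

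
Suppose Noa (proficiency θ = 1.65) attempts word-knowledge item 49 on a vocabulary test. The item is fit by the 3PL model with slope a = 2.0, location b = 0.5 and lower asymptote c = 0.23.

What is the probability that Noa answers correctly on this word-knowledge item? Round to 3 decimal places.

0.930

P(θ) = c + (1 − c) · 1 / (1 + exp(−a(θ − b)))
Exponent: 2.0 × (1.65 − 0.5) = 2.3000
1/(1 + e^{-2.3000}) = 0.9089
P = 0.23 + 0.77 × 0.9089 = 0.9298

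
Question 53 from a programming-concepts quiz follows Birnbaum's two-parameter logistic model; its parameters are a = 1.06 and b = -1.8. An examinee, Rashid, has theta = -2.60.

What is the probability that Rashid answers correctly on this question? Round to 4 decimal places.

P(theta) = 1 / (1 + exp(−a(theta − b)))
Exponent: 1.06 × (-2.60 − (-1.8)) = -0.8480
1/(1 + e^{0.8480}) = 0.2999

0.2999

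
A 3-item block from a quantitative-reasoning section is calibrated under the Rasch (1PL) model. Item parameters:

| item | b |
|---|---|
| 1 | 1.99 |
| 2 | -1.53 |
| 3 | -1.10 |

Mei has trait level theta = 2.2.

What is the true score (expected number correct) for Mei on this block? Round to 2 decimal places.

2.49

P(theta) = 1 / (1 + exp(−(theta − b)))
P_1 = 1/(1+e^{-0.2100}) = 0.5523
P_2 = 1/(1+e^{-3.7300}) = 0.9766
P_3 = 1/(1+e^{-3.3000}) = 0.9644
E[score] = 0.5523 + 0.9766 + 0.9644 = 2.4933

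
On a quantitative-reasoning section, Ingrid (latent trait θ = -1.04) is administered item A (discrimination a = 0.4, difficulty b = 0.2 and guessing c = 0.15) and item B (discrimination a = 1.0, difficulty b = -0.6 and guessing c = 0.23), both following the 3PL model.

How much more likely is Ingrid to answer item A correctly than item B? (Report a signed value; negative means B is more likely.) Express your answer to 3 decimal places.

P(θ) = c + (1 − c) · 1 / (1 + exp(−a(θ − b)))
P_A = 0.4717
P_B = 0.5316
P_A − P_B = -0.0599

-0.060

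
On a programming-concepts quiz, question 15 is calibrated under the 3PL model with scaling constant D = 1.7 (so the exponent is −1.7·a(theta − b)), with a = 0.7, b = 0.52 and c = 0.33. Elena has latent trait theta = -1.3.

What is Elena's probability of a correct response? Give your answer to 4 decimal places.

P(theta) = c + (1 − c) · 1 / (1 + exp(−D·a(theta − b)))
Exponent: 1.7 × 0.7 × (-1.3 − 0.52) = -2.1658
1/(1 + e^{2.1658}) = 0.1029
P = 0.33 + 0.67 × 0.1029 = 0.3989

0.3989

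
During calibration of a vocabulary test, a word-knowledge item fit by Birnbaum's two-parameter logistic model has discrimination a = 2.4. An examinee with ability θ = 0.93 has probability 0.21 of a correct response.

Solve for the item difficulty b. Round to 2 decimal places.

P(θ) = 1 / (1 + exp(−a(θ − b)))
logit(0.21) = ln(0.21/0.79) = -1.3249
b = θ − logit/(a) = 0.93 − (-1.3249)/2.4000 = 1.4821

1.48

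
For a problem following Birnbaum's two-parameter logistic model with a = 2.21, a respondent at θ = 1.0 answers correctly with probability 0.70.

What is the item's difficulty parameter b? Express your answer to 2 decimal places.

P(θ) = 1 / (1 + exp(−a(θ − b)))
logit(0.70) = ln(0.70/0.30) = 0.8473
b = θ − logit/(a) = 1.0 − 0.8473/2.2100 = 0.6166

0.62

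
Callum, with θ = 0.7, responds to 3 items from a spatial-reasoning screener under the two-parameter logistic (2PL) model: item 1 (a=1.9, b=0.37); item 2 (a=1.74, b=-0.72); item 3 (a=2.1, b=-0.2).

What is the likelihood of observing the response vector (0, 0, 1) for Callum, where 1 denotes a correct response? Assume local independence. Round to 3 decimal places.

0.024

P(θ) = 1 / (1 + exp(−a(θ − b)))
P_1 = 1/(1+e^{-0.6270}) = 0.6518
P_2 = 1/(1+e^{-2.4708}) = 0.9221
P_3 = 1/(1+e^{-1.8900}) = 0.8688
L = (1−P_1) × (1−P_2) × P_3 = 0.3482 × 0.0779 × 0.8688 = 0.02357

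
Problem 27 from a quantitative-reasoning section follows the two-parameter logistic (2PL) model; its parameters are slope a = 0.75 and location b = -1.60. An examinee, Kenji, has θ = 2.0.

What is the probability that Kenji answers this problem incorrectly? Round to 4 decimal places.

0.0630

P(θ) = 1 / (1 + exp(−a(θ − b)))
Exponent: 0.75 × (2.0 − (-1.60)) = 2.7000
1/(1 + e^{-2.7000}) = 0.9370
P(incorrect) = 1 − 0.9370 = 0.0630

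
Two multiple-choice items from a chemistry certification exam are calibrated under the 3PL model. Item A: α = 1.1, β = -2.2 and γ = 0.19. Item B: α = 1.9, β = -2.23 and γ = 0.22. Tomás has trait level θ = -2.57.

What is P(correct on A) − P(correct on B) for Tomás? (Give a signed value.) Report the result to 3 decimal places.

0.025

P(θ) = γ + (1 − γ) · 1 / (1 + exp(−α(θ − β)))
P_A = 0.5137
P_B = 0.4882
P_A − P_B = 0.0255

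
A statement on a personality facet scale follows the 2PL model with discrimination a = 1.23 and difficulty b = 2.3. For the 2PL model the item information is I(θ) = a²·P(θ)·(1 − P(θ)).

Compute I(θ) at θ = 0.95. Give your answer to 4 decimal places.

0.2030

P = 1/(1+e^{1.6605}) = 0.1597
P(1−P) = 0.1597 × 0.8403 = 0.1342
I = a² × P(1−P) = 1.23² × 0.1342 = 0.20302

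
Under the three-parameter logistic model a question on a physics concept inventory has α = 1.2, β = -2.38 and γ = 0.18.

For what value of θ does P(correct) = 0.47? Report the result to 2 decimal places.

P(θ) = γ + (1 − γ) · 1 / (1 + exp(−α(θ − β)))
Remove guessing floor: (0.47 − 0.18)/(1 − 0.18) = 0.3537
logit = ln(0.3537/0.6463) = -0.6030
θ = β + logit/(α) = -2.38 + (-0.6030)/1.2000 = -2.8825

-2.88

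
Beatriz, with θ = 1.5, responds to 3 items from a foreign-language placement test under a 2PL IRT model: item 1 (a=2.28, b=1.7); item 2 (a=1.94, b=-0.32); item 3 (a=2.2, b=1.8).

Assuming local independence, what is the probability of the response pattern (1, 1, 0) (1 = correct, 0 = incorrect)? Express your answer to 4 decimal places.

0.2485

P(θ) = 1 / (1 + exp(−a(θ − b)))
P_1 = 1/(1+e^{0.4560}) = 0.3879
P_2 = 1/(1+e^{-3.5308}) = 0.9716
P_3 = 1/(1+e^{0.6600}) = 0.3407
L = P_1 × P_2 × (1−P_3) = 0.3879 × 0.9716 × 0.6593 = 0.24847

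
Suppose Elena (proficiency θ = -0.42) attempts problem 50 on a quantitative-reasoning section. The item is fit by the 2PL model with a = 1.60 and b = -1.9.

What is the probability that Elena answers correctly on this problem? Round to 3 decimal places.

0.914

P(θ) = 1 / (1 + exp(−a(θ − b)))
Exponent: 1.60 × (-0.42 − (-1.9)) = 2.3680
1/(1 + e^{-2.3680}) = 0.9144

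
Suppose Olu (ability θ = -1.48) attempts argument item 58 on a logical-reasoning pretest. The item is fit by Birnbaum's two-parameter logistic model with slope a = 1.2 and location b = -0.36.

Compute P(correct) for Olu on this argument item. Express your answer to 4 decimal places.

0.2069

P(θ) = 1 / (1 + exp(−a(θ − b)))
Exponent: 1.2 × (-1.48 − (-0.36)) = -1.3440
1/(1 + e^{1.3440}) = 0.2069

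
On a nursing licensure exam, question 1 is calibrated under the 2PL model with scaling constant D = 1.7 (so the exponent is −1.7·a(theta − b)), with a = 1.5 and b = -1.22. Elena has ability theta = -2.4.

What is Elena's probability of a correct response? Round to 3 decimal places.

P(theta) = 1 / (1 + exp(−D·a(theta − b)))
Exponent: 1.7 × 1.5 × (-2.4 − (-1.22)) = -3.0090
1/(1 + e^{3.0090}) = 0.0470
P = 0.0470

0.047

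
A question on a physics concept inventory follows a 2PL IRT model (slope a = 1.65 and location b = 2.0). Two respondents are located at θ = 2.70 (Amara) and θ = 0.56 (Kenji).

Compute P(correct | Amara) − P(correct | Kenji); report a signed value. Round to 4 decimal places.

P(θ) = 1 / (1 + exp(−a(θ − b)))
P(Amara) = 0.7604  [exponent 1.1550]
P(Kenji) = 0.0850  [exponent -2.3760]
Difference = 0.7604 − 0.0850 = 0.6754

0.6754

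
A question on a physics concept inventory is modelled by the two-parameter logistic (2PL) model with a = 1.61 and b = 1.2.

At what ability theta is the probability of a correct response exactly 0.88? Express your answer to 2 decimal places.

P(theta) = 1 / (1 + exp(−a(theta − b)))
logit = ln(0.8800/0.1200) = 1.9924
theta = b + logit/(a) = 1.2 + 1.9924/1.6100 = 2.4375

2.44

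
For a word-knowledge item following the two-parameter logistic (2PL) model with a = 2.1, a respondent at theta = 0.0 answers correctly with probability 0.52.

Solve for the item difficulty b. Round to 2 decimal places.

-0.04

P(theta) = 1 / (1 + exp(−a(theta − b)))
logit(0.52) = ln(0.52/0.48) = 0.0800
b = theta − logit/(a) = 0.0 − 0.0800/2.1000 = -0.0381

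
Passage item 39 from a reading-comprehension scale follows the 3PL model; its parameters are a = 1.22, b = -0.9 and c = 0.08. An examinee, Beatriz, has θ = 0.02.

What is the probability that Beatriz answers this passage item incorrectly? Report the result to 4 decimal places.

P(θ) = c + (1 − c) · 1 / (1 + exp(−a(θ − b)))
Exponent: 1.22 × (0.02 − (-0.9)) = 1.1224
1/(1 + e^{-1.1224}) = 0.7544
P = 0.08 + 0.92 × 0.7544 = 0.7741
P(incorrect) = 1 − 0.7741 = 0.2259

0.2259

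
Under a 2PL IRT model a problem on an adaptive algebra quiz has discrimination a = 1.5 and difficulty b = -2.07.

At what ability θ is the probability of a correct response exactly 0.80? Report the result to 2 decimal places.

P(θ) = 1 / (1 + exp(−a(θ − b)))
logit = ln(0.8000/0.2000) = 1.3863
θ = b + logit/(a) = -2.07 + 1.3863/1.5000 = -1.1458

-1.15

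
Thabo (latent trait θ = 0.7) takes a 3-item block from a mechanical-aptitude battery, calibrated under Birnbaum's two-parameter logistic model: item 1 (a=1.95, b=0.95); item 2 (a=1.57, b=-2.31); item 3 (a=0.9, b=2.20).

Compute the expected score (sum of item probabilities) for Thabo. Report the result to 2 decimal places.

P(θ) = 1 / (1 + exp(−a(θ − b)))
P_1 = 1/(1+e^{0.4875}) = 0.3805
P_2 = 1/(1+e^{-4.7257}) = 0.9912
P_3 = 1/(1+e^{1.3500}) = 0.2059
E[score] = 0.3805 + 0.9912 + 0.2059 = 1.5776

1.58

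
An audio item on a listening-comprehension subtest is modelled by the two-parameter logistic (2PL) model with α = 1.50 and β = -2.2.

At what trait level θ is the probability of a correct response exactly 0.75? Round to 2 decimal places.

P(θ) = 1 / (1 + exp(−α(θ − β)))
logit = ln(0.7500/0.2500) = 1.0986
θ = β + logit/(α) = -2.2 + 1.0986/1.5000 = -1.4676

-1.47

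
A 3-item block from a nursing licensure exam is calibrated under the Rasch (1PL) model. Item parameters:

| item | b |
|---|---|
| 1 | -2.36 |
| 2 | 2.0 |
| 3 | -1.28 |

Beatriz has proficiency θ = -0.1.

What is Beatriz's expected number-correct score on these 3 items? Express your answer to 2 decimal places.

1.78

P(θ) = 1 / (1 + exp(−(θ − b)))
P_1 = 1/(1+e^{-2.2600}) = 0.9055
P_2 = 1/(1+e^{2.1000}) = 0.1091
P_3 = 1/(1+e^{-1.1800}) = 0.7649
E[score] = 0.9055 + 0.1091 + 0.7649 = 1.7796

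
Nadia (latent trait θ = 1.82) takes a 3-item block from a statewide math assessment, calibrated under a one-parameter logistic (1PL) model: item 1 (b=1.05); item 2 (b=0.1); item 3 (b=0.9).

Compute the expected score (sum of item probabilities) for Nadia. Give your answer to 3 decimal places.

P(θ) = 1 / (1 + exp(−(θ − b)))
P_1 = 1/(1+e^{-0.7700}) = 0.6835
P_2 = 1/(1+e^{-1.7200}) = 0.8481
P_3 = 1/(1+e^{-0.9200}) = 0.7150
E[score] = 0.6835 + 0.8481 + 0.7150 = 2.2467

2.247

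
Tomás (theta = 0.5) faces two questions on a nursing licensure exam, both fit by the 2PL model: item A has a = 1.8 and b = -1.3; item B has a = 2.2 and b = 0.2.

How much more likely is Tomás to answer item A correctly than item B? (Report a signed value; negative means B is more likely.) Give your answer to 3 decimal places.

P(theta) = 1 / (1 + exp(−a(theta − b)))
P_A = 0.9623
P_B = 0.6593
P_A − P_B = 0.3031

0.303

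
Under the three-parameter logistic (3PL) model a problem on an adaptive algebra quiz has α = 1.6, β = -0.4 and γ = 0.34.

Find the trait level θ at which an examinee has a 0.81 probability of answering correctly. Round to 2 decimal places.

0.17

P(θ) = γ + (1 − γ) · 1 / (1 + exp(−α(θ − β)))
Remove guessing floor: (0.81 − 0.34)/(1 − 0.34) = 0.7121
logit = ln(0.7121/0.2879) = 0.9057
θ = β + logit/(α) = -0.4 + 0.9057/1.6000 = 0.1661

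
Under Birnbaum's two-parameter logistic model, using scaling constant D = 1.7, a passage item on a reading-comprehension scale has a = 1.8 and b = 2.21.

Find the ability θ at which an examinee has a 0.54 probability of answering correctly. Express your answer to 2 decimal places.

2.26

P(θ) = 1 / (1 + exp(−D·a(θ − b)))
logit = ln(0.5400/0.4600) = 0.1603
θ = b + logit/(1.7·a) = 2.21 + 0.1603/3.0600 = 2.2624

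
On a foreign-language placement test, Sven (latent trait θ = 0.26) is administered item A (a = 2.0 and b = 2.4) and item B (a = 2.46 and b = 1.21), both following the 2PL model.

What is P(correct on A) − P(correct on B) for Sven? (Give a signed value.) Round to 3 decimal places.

P(θ) = 1 / (1 + exp(−a(θ − b)))
P_A = 0.0137
P_B = 0.0881
P_A − P_B = -0.0745

-0.074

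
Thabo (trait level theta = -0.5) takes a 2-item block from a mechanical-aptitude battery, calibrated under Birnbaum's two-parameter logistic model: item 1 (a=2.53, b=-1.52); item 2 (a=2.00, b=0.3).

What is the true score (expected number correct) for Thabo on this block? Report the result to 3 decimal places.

1.098

P(theta) = 1 / (1 + exp(−a(theta − b)))
P_1 = 1/(1+e^{-2.5806}) = 0.9296
P_2 = 1/(1+e^{1.6000}) = 0.1680
E[score] = 0.9296 + 0.1680 = 1.0976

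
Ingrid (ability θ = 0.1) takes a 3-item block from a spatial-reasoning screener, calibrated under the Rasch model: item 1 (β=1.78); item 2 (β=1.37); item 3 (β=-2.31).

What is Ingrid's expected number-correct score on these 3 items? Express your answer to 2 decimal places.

1.29

P(θ) = 1 / (1 + exp(−(θ − β)))
P_1 = 1/(1+e^{1.6800}) = 0.1571
P_2 = 1/(1+e^{1.2700}) = 0.2193
P_3 = 1/(1+e^{-2.4100}) = 0.9176
E[score] = 0.1571 + 0.2193 + 0.9176 = 1.2939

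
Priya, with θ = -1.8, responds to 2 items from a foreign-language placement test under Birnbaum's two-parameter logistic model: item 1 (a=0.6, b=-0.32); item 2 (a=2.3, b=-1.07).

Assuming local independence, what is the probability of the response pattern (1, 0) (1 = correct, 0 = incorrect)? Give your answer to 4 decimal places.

P(θ) = 1 / (1 + exp(−a(θ − b)))
P_1 = 1/(1+e^{0.8880}) = 0.2915
P_2 = 1/(1+e^{1.6790}) = 0.1572
L = P_1 × (1−P_2) = 0.2915 × 0.8428 = 0.24569

0.2457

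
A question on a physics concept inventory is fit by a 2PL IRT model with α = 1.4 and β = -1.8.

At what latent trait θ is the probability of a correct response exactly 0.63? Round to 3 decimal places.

P(θ) = 1 / (1 + exp(−α(θ − β)))
logit = ln(0.6300/0.3700) = 0.5322
θ = β + logit/(α) = -1.8 + 0.5322/1.4000 = -1.4198

-1.420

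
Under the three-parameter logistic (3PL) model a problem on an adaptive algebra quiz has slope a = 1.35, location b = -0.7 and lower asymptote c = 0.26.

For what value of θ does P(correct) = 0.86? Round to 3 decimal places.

P(θ) = c + (1 − c) · 1 / (1 + exp(−a(θ − b)))
Remove guessing floor: (0.86 − 0.26)/(1 − 0.26) = 0.8108
logit = ln(0.8108/0.1892) = 1.4553
θ = b + logit/(a) = -0.7 + 1.4553/1.3500 = 0.3780

0.378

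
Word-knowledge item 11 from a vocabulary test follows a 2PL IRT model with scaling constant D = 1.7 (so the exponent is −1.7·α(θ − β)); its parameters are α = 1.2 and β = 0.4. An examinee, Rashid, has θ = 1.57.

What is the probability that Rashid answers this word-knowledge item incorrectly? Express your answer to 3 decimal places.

0.084

P(θ) = 1 / (1 + exp(−D·α(θ − β)))
Exponent: 1.7 × 1.2 × (1.57 − 0.4) = 2.3868
1/(1 + e^{-2.3868}) = 0.9158
P = 0.9158
P(incorrect) = 1 − 0.9158 = 0.0842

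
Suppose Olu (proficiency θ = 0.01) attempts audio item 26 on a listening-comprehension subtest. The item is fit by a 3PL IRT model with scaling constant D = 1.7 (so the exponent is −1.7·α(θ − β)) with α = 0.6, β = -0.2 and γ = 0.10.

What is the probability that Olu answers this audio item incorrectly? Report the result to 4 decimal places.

P(θ) = γ + (1 − γ) · 1 / (1 + exp(−D·α(θ − β)))
Exponent: 1.7 × 0.6 × (0.01 − (-0.2)) = 0.2142
1/(1 + e^{-0.2142}) = 0.5533
P = 0.10 + 0.90 × 0.5533 = 0.5980
P(incorrect) = 1 − 0.5980 = 0.4020

0.4020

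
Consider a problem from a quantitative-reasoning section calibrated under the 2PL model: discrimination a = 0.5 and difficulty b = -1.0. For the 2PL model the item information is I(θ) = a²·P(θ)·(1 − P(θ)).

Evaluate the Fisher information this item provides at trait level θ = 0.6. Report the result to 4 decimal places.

0.0535

P = 1/(1+e^{-0.8000}) = 0.6900
P(1−P) = 0.6900 × 0.3100 = 0.2139
I = a² × P(1−P) = 0.5² × 0.2139 = 0.05348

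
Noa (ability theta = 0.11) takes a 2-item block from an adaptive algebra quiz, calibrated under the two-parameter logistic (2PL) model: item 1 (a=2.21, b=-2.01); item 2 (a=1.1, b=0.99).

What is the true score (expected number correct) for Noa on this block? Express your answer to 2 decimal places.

1.27

P(theta) = 1 / (1 + exp(−a(theta − b)))
P_1 = 1/(1+e^{-4.6852}) = 0.9909
P_2 = 1/(1+e^{0.9680}) = 0.2753
E[score] = 0.9909 + 0.2753 = 1.2661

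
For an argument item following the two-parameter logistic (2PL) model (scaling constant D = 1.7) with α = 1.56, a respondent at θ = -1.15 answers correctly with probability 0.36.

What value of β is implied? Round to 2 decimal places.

-0.93

P(θ) = 1 / (1 + exp(−D·α(θ − β)))
logit(0.36) = ln(0.36/0.64) = -0.5754
β = θ − logit/(1.7·α) = -1.15 − (-0.5754)/2.6520 = -0.9330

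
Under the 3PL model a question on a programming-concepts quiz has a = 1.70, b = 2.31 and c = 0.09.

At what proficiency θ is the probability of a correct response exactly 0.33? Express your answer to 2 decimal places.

P(θ) = c + (1 − c) · 1 / (1 + exp(−a(θ − b)))
Remove guessing floor: (0.33 − 0.09)/(1 − 0.09) = 0.2637
logit = ln(0.2637/0.7363) = -1.0266
θ = b + logit/(a) = 2.31 + (-1.0266)/1.7000 = 1.7061

1.71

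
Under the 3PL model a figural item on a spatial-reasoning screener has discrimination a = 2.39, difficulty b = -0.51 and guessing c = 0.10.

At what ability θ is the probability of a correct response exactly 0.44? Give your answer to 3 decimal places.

-0.719

P(θ) = c + (1 − c) · 1 / (1 + exp(−a(θ − b)))
Remove guessing floor: (0.44 − 0.10)/(1 − 0.10) = 0.3778
logit = ln(0.3778/0.6222) = -0.4990
θ = b + logit/(a) = -0.51 + (-0.4990)/2.3900 = -0.7188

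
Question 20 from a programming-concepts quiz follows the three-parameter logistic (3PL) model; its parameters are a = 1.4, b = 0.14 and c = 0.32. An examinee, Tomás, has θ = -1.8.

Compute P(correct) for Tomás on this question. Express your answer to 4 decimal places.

P(θ) = c + (1 − c) · 1 / (1 + exp(−a(θ − b)))
Exponent: 1.4 × (-1.8 − 0.14) = -2.7160
1/(1 + e^{2.7160}) = 0.0620
P = 0.32 + 0.68 × 0.0620 = 0.3622

0.3622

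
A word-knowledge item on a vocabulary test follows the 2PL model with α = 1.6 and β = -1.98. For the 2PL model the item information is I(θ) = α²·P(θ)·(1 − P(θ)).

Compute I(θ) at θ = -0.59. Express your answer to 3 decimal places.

0.226

P = 1/(1+e^{-2.2240}) = 0.9024
P(1−P) = 0.9024 × 0.0976 = 0.0881
I = α² × P(1−P) = 1.6² × 0.0881 = 0.22550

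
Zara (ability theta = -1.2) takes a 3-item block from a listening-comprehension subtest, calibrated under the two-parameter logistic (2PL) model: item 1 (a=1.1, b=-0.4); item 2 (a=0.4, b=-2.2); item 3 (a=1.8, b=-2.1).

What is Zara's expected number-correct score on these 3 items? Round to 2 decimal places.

P(theta) = 1 / (1 + exp(−a(theta − b)))
P_1 = 1/(1+e^{0.8800}) = 0.2932
P_2 = 1/(1+e^{-0.4000}) = 0.5987
P_3 = 1/(1+e^{-1.6200}) = 0.8348
E[score] = 0.2932 + 0.5987 + 0.8348 = 1.7267

1.73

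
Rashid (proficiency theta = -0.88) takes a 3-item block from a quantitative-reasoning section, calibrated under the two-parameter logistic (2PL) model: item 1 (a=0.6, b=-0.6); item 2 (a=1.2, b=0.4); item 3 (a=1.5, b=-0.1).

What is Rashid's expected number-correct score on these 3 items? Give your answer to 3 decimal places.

0.872

P(theta) = 1 / (1 + exp(−a(theta − b)))
P_1 = 1/(1+e^{0.1680}) = 0.4581
P_2 = 1/(1+e^{1.5360}) = 0.1771
P_3 = 1/(1+e^{1.1700}) = 0.2369
E[score] = 0.4581 + 0.1771 + 0.2369 = 0.8721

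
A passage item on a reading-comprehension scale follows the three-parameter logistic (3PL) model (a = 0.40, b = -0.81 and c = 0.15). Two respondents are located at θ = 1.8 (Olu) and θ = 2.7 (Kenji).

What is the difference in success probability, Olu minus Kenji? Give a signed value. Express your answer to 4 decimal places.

-0.0537

P(θ) = c + (1 − c) · 1 / (1 + exp(−a(θ − b)))
P(Olu) = 0.7787  [exponent 1.0440]
P(Kenji) = 0.8324  [exponent 1.4040]
Difference = 0.7787 − 0.8324 = -0.0537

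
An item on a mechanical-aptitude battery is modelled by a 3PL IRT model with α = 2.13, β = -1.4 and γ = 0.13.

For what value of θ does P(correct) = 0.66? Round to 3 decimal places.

P(θ) = γ + (1 − γ) · 1 / (1 + exp(−α(θ − β)))
Remove guessing floor: (0.66 − 0.13)/(1 − 0.13) = 0.6092
logit = ln(0.6092/0.3908) = 0.4439
θ = β + logit/(α) = -1.4 + 0.4439/2.1300 = -1.1916

-1.192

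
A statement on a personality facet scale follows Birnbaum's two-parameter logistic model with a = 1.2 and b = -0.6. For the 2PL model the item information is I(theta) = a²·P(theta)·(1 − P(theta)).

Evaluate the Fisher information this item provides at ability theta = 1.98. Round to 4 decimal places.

0.0596

P = 1/(1+e^{-3.0960}) = 0.9567
P(1−P) = 0.9567 × 0.0433 = 0.0414
I = a² × P(1−P) = 1.2² × 0.0414 = 0.05962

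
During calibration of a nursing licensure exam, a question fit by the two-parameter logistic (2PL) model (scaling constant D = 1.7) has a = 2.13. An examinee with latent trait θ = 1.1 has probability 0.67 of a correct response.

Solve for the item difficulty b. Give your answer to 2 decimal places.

0.90

P(θ) = 1 / (1 + exp(−D·a(θ − b)))
logit(0.67) = ln(0.67/0.33) = 0.7082
b = θ − logit/(1.7·a) = 1.1 − 0.7082/3.6210 = 0.9044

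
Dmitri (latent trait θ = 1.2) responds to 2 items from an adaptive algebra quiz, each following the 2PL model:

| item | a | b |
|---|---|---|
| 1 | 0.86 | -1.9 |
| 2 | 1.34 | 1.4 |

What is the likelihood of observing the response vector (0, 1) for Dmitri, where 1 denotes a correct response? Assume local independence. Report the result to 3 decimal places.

0.028

P(θ) = 1 / (1 + exp(−a(θ − b)))
P_1 = 1/(1+e^{-2.6660}) = 0.9350
P_2 = 1/(1+e^{0.2680}) = 0.4334
L = (1−P_1) × P_2 = 0.0650 × 0.4334 = 0.02818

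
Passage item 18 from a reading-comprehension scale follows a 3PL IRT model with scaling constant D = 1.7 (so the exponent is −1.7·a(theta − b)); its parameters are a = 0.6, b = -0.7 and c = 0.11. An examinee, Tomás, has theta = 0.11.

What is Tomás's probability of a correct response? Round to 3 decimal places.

0.729

P(theta) = c + (1 − c) · 1 / (1 + exp(−D·a(theta − b)))
Exponent: 1.7 × 0.6 × (0.11 − (-0.7)) = 0.8262
1/(1 + e^{-0.8262}) = 0.6956
P = 0.11 + 0.89 × 0.6956 = 0.7290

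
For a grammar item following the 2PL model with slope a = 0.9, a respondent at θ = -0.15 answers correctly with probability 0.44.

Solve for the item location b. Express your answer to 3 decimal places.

P(θ) = 1 / (1 + exp(−a(θ − b)))
logit(0.44) = ln(0.44/0.56) = -0.2412
b = θ − logit/(a) = -0.15 − (-0.2412)/0.9000 = 0.1180

0.118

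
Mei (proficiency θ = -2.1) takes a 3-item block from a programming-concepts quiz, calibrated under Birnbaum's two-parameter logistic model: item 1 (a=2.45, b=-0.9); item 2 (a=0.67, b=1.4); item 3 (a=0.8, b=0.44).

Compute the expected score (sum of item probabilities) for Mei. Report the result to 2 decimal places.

0.25

P(θ) = 1 / (1 + exp(−a(θ − b)))
P_1 = 1/(1+e^{2.9400}) = 0.0502
P_2 = 1/(1+e^{2.3450}) = 0.0875
P_3 = 1/(1+e^{2.0320}) = 0.1159
E[score] = 0.0502 + 0.0875 + 0.1159 = 0.2536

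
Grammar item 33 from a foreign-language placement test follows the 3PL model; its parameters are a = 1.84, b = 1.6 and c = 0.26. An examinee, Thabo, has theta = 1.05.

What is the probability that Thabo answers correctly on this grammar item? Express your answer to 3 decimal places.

0.457

P(theta) = c + (1 − c) · 1 / (1 + exp(−a(theta − b)))
Exponent: 1.84 × (1.05 − 1.6) = -1.0120
1/(1 + e^{1.0120}) = 0.2666
P = 0.26 + 0.74 × 0.2666 = 0.4573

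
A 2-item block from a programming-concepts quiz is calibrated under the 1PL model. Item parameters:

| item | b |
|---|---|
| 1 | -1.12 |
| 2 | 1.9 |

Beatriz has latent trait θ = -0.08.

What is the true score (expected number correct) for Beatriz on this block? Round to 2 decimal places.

P(θ) = 1 / (1 + exp(−(θ − b)))
P_1 = 1/(1+e^{-1.0400}) = 0.7389
P_2 = 1/(1+e^{1.9800}) = 0.1213
E[score] = 0.7389 + 0.1213 = 0.8602

0.86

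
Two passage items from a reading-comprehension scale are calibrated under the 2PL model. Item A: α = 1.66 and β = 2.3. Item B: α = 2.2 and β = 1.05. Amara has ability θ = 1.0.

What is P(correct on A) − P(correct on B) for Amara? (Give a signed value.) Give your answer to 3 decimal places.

-0.369

P(θ) = 1 / (1 + exp(−α(θ − β)))
P_A = 0.1036
P_B = 0.4725
P_A − P_B = -0.3689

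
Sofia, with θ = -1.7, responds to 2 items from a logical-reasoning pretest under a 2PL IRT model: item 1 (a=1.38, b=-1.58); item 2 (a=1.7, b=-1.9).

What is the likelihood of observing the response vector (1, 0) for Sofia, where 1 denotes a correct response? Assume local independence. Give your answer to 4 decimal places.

P(θ) = 1 / (1 + exp(−a(θ − b)))
P_1 = 1/(1+e^{0.1656}) = 0.4587
P_2 = 1/(1+e^{-0.3400}) = 0.5842
L = P_1 × (1−P_2) = 0.4587 × 0.4158 = 0.19073

0.1907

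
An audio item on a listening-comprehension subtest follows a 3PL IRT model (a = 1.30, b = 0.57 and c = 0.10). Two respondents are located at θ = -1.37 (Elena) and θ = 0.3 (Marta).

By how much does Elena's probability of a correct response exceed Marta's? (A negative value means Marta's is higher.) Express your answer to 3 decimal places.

P(θ) = c + (1 − c) · 1 / (1 + exp(−a(θ − b)))
P(Elena) = 0.1669  [exponent -2.5220]
P(Marta) = 0.4718  [exponent -0.3510]
Difference = 0.1669 − 0.4718 = -0.3049

-0.305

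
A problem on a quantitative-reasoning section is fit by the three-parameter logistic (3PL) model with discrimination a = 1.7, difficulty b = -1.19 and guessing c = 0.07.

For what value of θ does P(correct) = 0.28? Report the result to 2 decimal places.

P(θ) = c + (1 − c) · 1 / (1 + exp(−a(θ − b)))
Remove guessing floor: (0.28 − 0.07)/(1 − 0.07) = 0.2258
logit = ln(0.2258/0.7742) = -1.2321
θ = b + logit/(a) = -1.19 + (-1.2321)/1.7000 = -1.9148

-1.91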